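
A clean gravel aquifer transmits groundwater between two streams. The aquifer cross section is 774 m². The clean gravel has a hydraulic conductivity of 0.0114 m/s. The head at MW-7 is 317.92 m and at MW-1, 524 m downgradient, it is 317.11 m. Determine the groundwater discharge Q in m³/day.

Convert K: 0.0114 m/s × 86400 = 985.0 m/day.
Hydraulic gradient i = (317.92 − 317.11) / 524 = 0.81 / 524 = 0.001546.
Darcy's law: Q = K · A · i = 985.0 × 774.0 × 0.001546 = 1178 m³/day.

1180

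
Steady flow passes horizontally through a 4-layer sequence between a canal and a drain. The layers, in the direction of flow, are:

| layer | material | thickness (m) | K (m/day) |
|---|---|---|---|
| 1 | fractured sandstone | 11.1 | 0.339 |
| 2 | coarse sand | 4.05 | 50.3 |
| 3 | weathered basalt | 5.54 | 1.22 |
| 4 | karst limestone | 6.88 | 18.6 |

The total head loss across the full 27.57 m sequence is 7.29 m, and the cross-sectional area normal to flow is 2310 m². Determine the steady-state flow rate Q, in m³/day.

Flow is perpendicular to layering, so the layers act in series and the equivalent K is the thickness-weighted harmonic mean.
Total thickness L = 11.1 + 4.05 + 5.54 + 6.88 = 27.57 m.
Σ(b_i/K_i) = 11.1/0.339 + 4.05/50.3 + 5.54/1.22 + 6.88/18.6 = 37.73 d.
K_eq = L / Σ(b_i/K_i) = 27.57 / 37.73 = 0.7306 m/day.
Q = K_eq · A · (Δh/L) = 0.7306 × 2310 × (7.29/27.57) = 446.3 m³/day.

446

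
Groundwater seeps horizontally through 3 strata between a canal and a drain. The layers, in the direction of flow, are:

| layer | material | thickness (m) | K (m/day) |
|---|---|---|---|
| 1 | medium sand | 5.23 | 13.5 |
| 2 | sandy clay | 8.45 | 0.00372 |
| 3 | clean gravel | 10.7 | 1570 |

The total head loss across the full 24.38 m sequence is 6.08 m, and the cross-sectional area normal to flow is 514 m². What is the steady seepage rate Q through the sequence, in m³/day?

Flow is perpendicular to layering, so the layers act in series and the equivalent K is the thickness-weighted harmonic mean.
Total thickness L = 5.23 + 8.45 + 10.7 = 24.38 m.
Σ(b_i/K_i) = 5.23/13.5 + 8.45/0.00372 + 10.7/1570 = 2272 d.
K_eq = L / Σ(b_i/K_i) = 24.38 / 2272 = 0.01073 m/day.
Q = K_eq · A · (Δh/L) = 0.01073 × 514 × (6.08/24.38) = 1.376 m³/day.

1.38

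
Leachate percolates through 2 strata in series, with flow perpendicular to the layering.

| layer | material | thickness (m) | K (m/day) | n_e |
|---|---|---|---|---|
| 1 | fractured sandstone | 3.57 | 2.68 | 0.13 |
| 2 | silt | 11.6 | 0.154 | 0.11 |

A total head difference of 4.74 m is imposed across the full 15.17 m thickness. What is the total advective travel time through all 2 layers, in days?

28.1

With flow normal to the layers, continuity requires the same specific discharge q through every layer.
Σ(b_i/K_i) = 3.57/2.68 + 11.6/0.154 = 76.66 d.
q = Δh / Σ(b_i/K_i) = 4.74 / 76.66 = 0.06183 m/day.
In each layer the seepage velocity is v_i = q/n_i, so the layer transit time is t_i = b_i·n_i / q:
  layer 1 (fractured sandstone): t_1 = 3.57 × 0.13 / 0.06183 = 7.506 d
  layer 2 (silt): t_2 = 11.6 × 0.11 / 0.06183 = 20.64 d
Total t = Σ t_i = 28.14 days.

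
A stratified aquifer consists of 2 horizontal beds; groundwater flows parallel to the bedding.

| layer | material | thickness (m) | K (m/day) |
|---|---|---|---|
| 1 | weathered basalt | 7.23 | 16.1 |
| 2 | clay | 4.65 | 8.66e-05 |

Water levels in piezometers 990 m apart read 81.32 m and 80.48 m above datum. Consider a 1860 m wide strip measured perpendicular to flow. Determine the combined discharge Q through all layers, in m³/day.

Flow is parallel to layering, so each bed carries its own Darcy discharge and the transmissivities add.
Σ(K_i·b_i) = 16.1×7.23 + 8.66e-05×4.65 = 116.4 m²/day.
Hydraulic gradient i = (81.32 − 80.48) / 990 = 0.84 / 990 = 0.0008485.
Q = Σ(K_i·b_i) · W · i = 116.4 × 1860 × 0.0008485 = 183.7 m³/day.

184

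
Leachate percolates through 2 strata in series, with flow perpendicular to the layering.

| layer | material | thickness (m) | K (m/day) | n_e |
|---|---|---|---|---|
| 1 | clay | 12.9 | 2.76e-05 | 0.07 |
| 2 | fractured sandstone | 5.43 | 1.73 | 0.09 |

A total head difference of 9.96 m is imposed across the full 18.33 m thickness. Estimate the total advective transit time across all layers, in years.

With flow normal to the layers, continuity requires the same specific discharge q through every layer.
Σ(b_i/K_i) = 12.9/2.76e-05 + 5.43/1.73 = 4.674e+05 d.
q = Δh / Σ(b_i/K_i) = 9.96 / 4.674e+05 = 2.131e-05 m/day.
In each layer the seepage velocity is v_i = q/n_i, so the layer transit time is t_i = b_i·n_i / q:
  layer 1 (clay): t_1 = 12.9 × 0.07 / 2.131e-05 = 42375 d
  layer 2 (fractured sandstone): t_2 = 5.43 × 0.09 / 2.131e-05 = 22933 d
Total t = Σ t_i = 65309 days = 178.8 years.

179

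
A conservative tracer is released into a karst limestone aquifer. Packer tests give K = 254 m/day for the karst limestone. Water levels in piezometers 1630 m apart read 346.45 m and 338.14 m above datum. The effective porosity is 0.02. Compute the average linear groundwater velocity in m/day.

64.7

Hydraulic gradient i = (346.45 − 338.14) / 1630 = 8.31 / 1630 = 0.005098.
Darcy flux q = K · i = 254.0 × 0.005098 = 1.295 m/day.
Seepage velocity v = q / n_e = 1.295 / 0.02 = 64.75 m/day.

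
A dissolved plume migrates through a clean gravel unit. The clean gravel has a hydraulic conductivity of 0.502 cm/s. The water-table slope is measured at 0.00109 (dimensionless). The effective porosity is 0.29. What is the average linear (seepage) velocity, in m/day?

Convert K: 0.502 cm/s × 864 = 433.7 m/day.
Hydraulic gradient i = 0.00109.
Darcy flux q = K · i = 433.7 × 0.001090 = 0.4728 m/day.
Seepage velocity v = q / n_e = 0.4728 / 0.29 = 1.630 m/day.

1.63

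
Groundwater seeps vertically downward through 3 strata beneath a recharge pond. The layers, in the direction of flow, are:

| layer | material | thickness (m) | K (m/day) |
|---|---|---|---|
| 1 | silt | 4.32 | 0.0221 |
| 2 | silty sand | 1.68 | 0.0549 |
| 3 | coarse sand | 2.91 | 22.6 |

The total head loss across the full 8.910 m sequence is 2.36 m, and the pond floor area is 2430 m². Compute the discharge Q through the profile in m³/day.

25.4

Flow is perpendicular to layering, so the layers act in series and the equivalent K is the thickness-weighted harmonic mean.
Total thickness L = 4.32 + 1.68 + 2.91 = 8.910 m.
Σ(b_i/K_i) = 4.32/0.0221 + 1.68/0.0549 + 2.91/22.6 = 226.2 d.
K_eq = L / Σ(b_i/K_i) = 8.910 / 226.2 = 0.03939 m/day.
Q = K_eq · A · (Δh/L) = 0.03939 × 2430 × (2.36/8.910) = 25.35 m³/day.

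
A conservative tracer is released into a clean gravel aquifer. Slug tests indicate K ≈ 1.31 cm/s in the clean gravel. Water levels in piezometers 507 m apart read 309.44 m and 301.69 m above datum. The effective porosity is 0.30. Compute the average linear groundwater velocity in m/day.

Convert K: 1.31 cm/s × 864 = 1132 m/day.
Hydraulic gradient i = (309.44 − 301.69) / 507 = 7.75 / 507 = 0.01529.
Darcy flux q = K · i = 1132 × 0.01529 = 17.30 m/day.
Seepage velocity v = q / n_e = 17.30 / 0.30 = 57.67 m/day.

57.7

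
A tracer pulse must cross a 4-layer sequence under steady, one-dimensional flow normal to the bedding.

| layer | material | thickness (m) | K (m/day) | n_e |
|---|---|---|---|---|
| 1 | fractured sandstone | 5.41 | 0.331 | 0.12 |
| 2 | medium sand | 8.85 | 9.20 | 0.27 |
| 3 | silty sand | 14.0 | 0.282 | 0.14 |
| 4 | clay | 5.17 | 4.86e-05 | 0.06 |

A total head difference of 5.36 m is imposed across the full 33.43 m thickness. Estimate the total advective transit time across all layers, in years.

289

With flow normal to the layers, continuity requires the same specific discharge q through every layer.
Σ(b_i/K_i) = 5.41/0.331 + 8.85/9.20 + 14.0/0.282 + 5.17/4.86e-05 = 1.064e+05 d.
q = Δh / Σ(b_i/K_i) = 5.36 / 1.064e+05 = 5.035e-05 m/day.
In each layer the seepage velocity is v_i = q/n_i, so the layer transit time is t_i = b_i·n_i / q:
  layer 1 (fractured sandstone): t_1 = 5.41 × 0.12 / 5.035e-05 = 12893 d
  layer 2 (medium sand): t_2 = 8.85 × 0.27 / 5.035e-05 = 47454 d
  layer 3 (silty sand): t_3 = 14.0 × 0.14 / 5.035e-05 = 38924 d
  layer 4 (clay): t_4 = 5.17 × 0.06 / 5.035e-05 = 6160 d
Total t = Σ t_i = 1.054e+05 days = 288.7 years.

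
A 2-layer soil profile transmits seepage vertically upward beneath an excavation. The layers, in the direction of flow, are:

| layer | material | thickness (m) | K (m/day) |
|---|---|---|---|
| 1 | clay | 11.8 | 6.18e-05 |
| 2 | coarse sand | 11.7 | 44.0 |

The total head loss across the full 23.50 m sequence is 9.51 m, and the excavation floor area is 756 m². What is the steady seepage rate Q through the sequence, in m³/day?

0.0377

Flow is perpendicular to layering, so the layers act in series and the equivalent K is the thickness-weighted harmonic mean.
Total thickness L = 11.8 + 11.7 = 23.50 m.
Σ(b_i/K_i) = 11.8/6.18e-05 + 11.7/44.0 = 1.909e+05 d.
K_eq = L / Σ(b_i/K_i) = 23.50 / 1.909e+05 = 0.0001231 m/day.
Q = K_eq · A · (Δh/L) = 0.0001231 × 756 × (9.51/23.50) = 0.03765 m³/day.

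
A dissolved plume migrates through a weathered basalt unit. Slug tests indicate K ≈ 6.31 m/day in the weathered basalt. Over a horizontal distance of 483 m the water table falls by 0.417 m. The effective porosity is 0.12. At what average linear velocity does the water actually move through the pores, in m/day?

0.0454

Hydraulic gradient i = Δh / L = 0.417 / 483 = 0.0008634.
Darcy flux q = K · i = 6.310 × 0.0008634 = 0.005448 m/day.
Seepage velocity v = q / n_e = 0.005448 / 0.12 = 0.04540 m/day.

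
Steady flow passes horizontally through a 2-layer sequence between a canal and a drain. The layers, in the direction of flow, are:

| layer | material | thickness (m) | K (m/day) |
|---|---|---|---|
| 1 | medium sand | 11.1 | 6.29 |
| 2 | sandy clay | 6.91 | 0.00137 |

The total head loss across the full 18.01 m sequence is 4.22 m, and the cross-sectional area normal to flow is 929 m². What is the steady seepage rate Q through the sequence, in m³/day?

0.777

Flow is perpendicular to layering, so the layers act in series and the equivalent K is the thickness-weighted harmonic mean.
Total thickness L = 11.1 + 6.91 = 18.01 m.
Σ(b_i/K_i) = 11.1/6.29 + 6.91/0.00137 = 5046 d.
K_eq = L / Σ(b_i/K_i) = 18.01 / 5046 = 0.003569 m/day.
Q = K_eq · A · (Δh/L) = 0.003569 × 929 × (4.22/18.01) = 0.7770 m³/day.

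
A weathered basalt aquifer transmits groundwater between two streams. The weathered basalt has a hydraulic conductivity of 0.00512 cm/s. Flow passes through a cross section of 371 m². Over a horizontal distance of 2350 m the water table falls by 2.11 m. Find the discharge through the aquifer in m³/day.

1.47

Convert K: 0.00512 cm/s × 864 = 4.424 m/day.
Hydraulic gradient i = Δh / L = 2.11 / 2350 = 0.0008979.
Darcy's law: Q = K · A · i = 4.424 × 371.0 × 0.0008979 = 1.474 m³/day.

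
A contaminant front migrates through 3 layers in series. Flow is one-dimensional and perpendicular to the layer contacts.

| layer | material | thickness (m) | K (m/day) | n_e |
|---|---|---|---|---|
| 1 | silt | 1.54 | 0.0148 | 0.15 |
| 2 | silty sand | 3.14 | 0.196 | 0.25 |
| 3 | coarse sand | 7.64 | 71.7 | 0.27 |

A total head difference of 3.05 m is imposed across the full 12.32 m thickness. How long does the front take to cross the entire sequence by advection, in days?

121

With flow normal to the layers, continuity requires the same specific discharge q through every layer.
Σ(b_i/K_i) = 1.54/0.0148 + 3.14/0.196 + 7.64/71.7 = 120.2 d.
q = Δh / Σ(b_i/K_i) = 3.05 / 120.2 = 0.02538 m/day.
In each layer the seepage velocity is v_i = q/n_i, so the layer transit time is t_i = b_i·n_i / q:
  layer 1 (silt): t_1 = 1.54 × 0.15 / 0.02538 = 9.102 d
  layer 2 (silty sand): t_2 = 3.14 × 0.25 / 0.02538 = 30.93 d
  layer 3 (coarse sand): t_3 = 7.64 × 0.27 / 0.02538 = 81.28 d
Total t = Σ t_i = 121.3 days.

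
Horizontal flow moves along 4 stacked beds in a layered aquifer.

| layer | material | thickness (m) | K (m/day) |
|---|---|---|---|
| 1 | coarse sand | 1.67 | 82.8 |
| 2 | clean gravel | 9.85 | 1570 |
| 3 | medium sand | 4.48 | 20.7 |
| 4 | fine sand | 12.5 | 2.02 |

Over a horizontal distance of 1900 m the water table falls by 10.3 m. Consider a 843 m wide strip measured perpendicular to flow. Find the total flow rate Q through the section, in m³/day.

Flow is parallel to layering, so each bed carries its own Darcy discharge and the transmissivities add.
Σ(K_i·b_i) = 82.8×1.67 + 1570×9.85 + 20.7×4.48 + 2.02×12.5 = 15721 m²/day.
Hydraulic gradient i = Δh / L = 10.3 / 1900 = 0.005421.
Q = Σ(K_i·b_i) · W · i = 15721 × 843 × 0.005421 = 71843 m³/day.

71800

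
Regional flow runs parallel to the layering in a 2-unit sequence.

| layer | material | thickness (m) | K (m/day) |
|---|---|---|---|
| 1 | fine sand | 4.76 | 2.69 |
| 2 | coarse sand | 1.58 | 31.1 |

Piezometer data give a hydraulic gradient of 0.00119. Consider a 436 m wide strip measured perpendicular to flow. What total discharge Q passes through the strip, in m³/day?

32.1

Flow is parallel to layering, so each bed carries its own Darcy discharge and the transmissivities add.
Σ(K_i·b_i) = 2.69×4.76 + 31.1×1.58 = 61.94 m²/day.
Hydraulic gradient i = 0.00119.
Q = Σ(K_i·b_i) · W · i = 61.94 × 436 × 0.001190 = 32.14 m³/day.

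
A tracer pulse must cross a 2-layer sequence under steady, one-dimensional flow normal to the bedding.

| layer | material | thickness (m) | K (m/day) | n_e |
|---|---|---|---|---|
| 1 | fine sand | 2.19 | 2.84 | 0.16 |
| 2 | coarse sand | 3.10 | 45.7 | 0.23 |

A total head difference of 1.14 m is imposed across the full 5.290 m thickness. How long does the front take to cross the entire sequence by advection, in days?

With flow normal to the layers, continuity requires the same specific discharge q through every layer.
Σ(b_i/K_i) = 2.19/2.84 + 3.10/45.7 = 0.8390 d.
q = Δh / Σ(b_i/K_i) = 1.14 / 0.8390 = 1.359 m/day.
In each layer the seepage velocity is v_i = q/n_i, so the layer transit time is t_i = b_i·n_i / q:
  layer 1 (fine sand): t_1 = 2.19 × 0.16 / 1.359 = 0.2579 d
  layer 2 (coarse sand): t_2 = 3.10 × 0.23 / 1.359 = 0.5247 d
Total t = Σ t_i = 0.7826 days.

0.783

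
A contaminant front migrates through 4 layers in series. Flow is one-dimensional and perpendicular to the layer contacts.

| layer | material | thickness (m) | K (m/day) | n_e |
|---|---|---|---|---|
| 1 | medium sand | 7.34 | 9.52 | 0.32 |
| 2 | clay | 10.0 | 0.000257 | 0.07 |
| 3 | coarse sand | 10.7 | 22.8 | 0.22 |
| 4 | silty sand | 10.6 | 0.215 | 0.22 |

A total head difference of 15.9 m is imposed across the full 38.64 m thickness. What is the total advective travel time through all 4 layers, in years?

51.9

With flow normal to the layers, continuity requires the same specific discharge q through every layer.
Σ(b_i/K_i) = 7.34/9.52 + 10.0/0.000257 + 10.7/22.8 + 10.6/0.215 = 38961 d.
q = Δh / Σ(b_i/K_i) = 15.9 / 38961 = 0.0004081 m/day.
In each layer the seepage velocity is v_i = q/n_i, so the layer transit time is t_i = b_i·n_i / q:
  layer 1 (medium sand): t_1 = 7.34 × 0.32 / 0.0004081 = 5755 d
  layer 2 (clay): t_2 = 10.0 × 0.07 / 0.0004081 = 1715 d
  layer 3 (coarse sand): t_3 = 10.7 × 0.22 / 0.0004081 = 5768 d
  layer 4 (silty sand): t_4 = 10.6 × 0.22 / 0.0004081 = 5714 d
Total t = Σ t_i = 18953 days = 51.89 years.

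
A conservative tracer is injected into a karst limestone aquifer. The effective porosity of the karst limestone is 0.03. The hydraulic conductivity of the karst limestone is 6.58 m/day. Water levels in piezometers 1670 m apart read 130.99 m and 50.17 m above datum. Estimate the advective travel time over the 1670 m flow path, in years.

Hydraulic gradient i = (130.99 − 50.17) / 1670 = 80.82 / 1670 = 0.04840.
Darcy flux q = K · i = 6.580 × 0.04840 = 0.3184 m/day.
Seepage velocity v = q / n_e = 0.3184 / 0.03 = 10.61 m/day.
Travel time t = L / v = 1670 / 10.61 = 157.3 days = 0.4307 years.

0.431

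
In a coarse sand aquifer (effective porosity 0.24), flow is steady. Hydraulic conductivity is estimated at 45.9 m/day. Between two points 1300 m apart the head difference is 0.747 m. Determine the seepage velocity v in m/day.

Hydraulic gradient i = Δh / L = 0.747 / 1300 = 0.0005746.
Darcy flux q = K · i = 45.90 × 0.0005746 = 0.02637 m/day.
Seepage velocity v = q / n_e = 0.02637 / 0.24 = 0.1099 m/day.

0.110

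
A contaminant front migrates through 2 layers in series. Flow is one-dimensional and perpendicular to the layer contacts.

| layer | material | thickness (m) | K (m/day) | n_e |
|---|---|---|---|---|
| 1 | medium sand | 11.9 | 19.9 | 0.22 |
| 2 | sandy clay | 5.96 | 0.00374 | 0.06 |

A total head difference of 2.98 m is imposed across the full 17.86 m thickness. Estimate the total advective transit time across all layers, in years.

4.36

With flow normal to the layers, continuity requires the same specific discharge q through every layer.
Σ(b_i/K_i) = 11.9/19.9 + 5.96/0.00374 = 1594 d.
q = Δh / Σ(b_i/K_i) = 2.98 / 1594 = 0.001869 m/day.
In each layer the seepage velocity is v_i = q/n_i, so the layer transit time is t_i = b_i·n_i / q:
  layer 1 (medium sand): t_1 = 11.9 × 0.22 / 0.001869 = 1401 d
  layer 2 (sandy clay): t_2 = 5.96 × 0.06 / 0.001869 = 191.3 d
Total t = Σ t_i = 1592 days = 4.358 years.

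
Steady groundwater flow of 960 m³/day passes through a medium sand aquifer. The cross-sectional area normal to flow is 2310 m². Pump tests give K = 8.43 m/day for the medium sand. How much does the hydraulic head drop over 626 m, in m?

30.9

From Q = K·A·i, i = Q / (K·A) = 960 / (8.430 × 2310) = 0.04930.
Head loss Δh = i · L = 0.04930 × 626 = 30.86 m.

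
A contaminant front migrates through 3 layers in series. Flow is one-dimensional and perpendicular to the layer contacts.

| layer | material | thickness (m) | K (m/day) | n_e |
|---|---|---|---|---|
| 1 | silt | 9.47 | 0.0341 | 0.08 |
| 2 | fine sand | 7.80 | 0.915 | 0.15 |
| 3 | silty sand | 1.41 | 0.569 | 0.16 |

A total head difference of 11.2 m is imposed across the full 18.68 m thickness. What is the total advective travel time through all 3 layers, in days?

With flow normal to the layers, continuity requires the same specific discharge q through every layer.
Σ(b_i/K_i) = 9.47/0.0341 + 7.80/0.915 + 1.41/0.569 = 288.7 d.
q = Δh / Σ(b_i/K_i) = 11.2 / 288.7 = 0.03879 m/day.
In each layer the seepage velocity is v_i = q/n_i, so the layer transit time is t_i = b_i·n_i / q:
  layer 1 (silt): t_1 = 9.47 × 0.08 / 0.03879 = 19.53 d
  layer 2 (fine sand): t_2 = 7.80 × 0.15 / 0.03879 = 30.16 d
  layer 3 (silty sand): t_3 = 1.41 × 0.16 / 0.03879 = 5.816 d
Total t = Σ t_i = 55.51 days.

55.5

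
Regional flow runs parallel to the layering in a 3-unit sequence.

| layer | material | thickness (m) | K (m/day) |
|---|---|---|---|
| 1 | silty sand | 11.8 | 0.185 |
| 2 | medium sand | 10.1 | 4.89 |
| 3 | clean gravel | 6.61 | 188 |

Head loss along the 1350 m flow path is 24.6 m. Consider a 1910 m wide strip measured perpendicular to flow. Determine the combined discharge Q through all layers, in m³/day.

45000

Flow is parallel to layering, so each bed carries its own Darcy discharge and the transmissivities add.
Σ(K_i·b_i) = 0.185×11.8 + 4.89×10.1 + 188×6.61 = 1294 m²/day.
Hydraulic gradient i = Δh / L = 24.6 / 1350 = 0.01822.
Q = Σ(K_i·b_i) · W · i = 1294 × 1910 × 0.01822 = 45046 m³/day.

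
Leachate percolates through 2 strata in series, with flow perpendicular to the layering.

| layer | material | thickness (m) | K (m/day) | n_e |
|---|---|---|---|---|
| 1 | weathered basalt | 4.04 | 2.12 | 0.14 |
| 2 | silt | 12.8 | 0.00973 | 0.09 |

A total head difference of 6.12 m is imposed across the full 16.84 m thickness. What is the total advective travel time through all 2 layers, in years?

1.01

With flow normal to the layers, continuity requires the same specific discharge q through every layer.
Σ(b_i/K_i) = 4.04/2.12 + 12.8/0.00973 = 1317 d.
q = Δh / Σ(b_i/K_i) = 6.12 / 1317 = 0.004645 m/day.
In each layer the seepage velocity is v_i = q/n_i, so the layer transit time is t_i = b_i·n_i / q:
  layer 1 (weathered basalt): t_1 = 4.04 × 0.14 / 0.004645 = 121.8 d
  layer 2 (silt): t_2 = 12.8 × 0.09 / 0.004645 = 248.0 d
Total t = Σ t_i = 369.7 days = 1.012 years.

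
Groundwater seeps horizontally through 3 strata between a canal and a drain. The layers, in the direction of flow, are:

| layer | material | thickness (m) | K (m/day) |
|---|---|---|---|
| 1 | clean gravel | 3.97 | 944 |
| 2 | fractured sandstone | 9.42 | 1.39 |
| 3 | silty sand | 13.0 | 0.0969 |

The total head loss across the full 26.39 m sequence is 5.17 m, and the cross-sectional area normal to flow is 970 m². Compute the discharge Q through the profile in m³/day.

35.6

Flow is perpendicular to layering, so the layers act in series and the equivalent K is the thickness-weighted harmonic mean.
Total thickness L = 3.97 + 9.42 + 13.0 = 26.39 m.
Σ(b_i/K_i) = 3.97/944 + 9.42/1.39 + 13.0/0.0969 = 140.9 d.
K_eq = L / Σ(b_i/K_i) = 26.39 / 140.9 = 0.1872 m/day.
Q = K_eq · A · (Δh/L) = 0.1872 × 970 × (5.17/26.39) = 35.58 m³/day.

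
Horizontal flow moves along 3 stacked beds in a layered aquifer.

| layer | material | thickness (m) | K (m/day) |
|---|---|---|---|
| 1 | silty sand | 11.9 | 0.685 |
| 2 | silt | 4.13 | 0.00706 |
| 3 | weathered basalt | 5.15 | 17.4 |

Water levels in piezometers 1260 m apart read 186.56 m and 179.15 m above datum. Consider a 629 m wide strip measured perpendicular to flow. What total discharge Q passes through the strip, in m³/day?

362

Flow is parallel to layering, so each bed carries its own Darcy discharge and the transmissivities add.
Σ(K_i·b_i) = 0.685×11.9 + 0.00706×4.13 + 17.4×5.15 = 97.79 m²/day.
Hydraulic gradient i = (186.56 − 179.15) / 1260 = 7.41 / 1260 = 0.005881.
Q = Σ(K_i·b_i) · W · i = 97.79 × 629 × 0.005881 = 361.7 m³/day.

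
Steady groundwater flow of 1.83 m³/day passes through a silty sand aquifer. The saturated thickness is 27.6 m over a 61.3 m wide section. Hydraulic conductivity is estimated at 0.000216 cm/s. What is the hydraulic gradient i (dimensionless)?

0.00580

Convert K: 0.000216 cm/s × 864 = 0.1866 m/day.
Cross-sectional area A = 61.3 × 27.6 = 1692 m².
From Q = K·A·i, i = Q / (K·A) = 1.83 / (0.1866 × 1692) = 0.005796.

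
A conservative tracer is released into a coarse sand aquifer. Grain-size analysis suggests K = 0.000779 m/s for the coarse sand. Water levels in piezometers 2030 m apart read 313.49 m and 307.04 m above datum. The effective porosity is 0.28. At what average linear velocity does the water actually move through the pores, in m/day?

0.764

Convert K: 0.000779 m/s × 86400 = 67.31 m/day.
Hydraulic gradient i = (313.49 − 307.04) / 2030 = 6.45 / 2030 = 0.003177.
Darcy flux q = K · i = 67.31 × 0.003177 = 0.2139 m/day.
Seepage velocity v = q / n_e = 0.2139 / 0.28 = 0.7638 m/day.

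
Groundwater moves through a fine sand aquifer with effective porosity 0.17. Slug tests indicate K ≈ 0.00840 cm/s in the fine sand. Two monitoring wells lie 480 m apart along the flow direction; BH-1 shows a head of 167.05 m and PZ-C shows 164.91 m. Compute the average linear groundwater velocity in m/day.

Convert K: 0.00840 cm/s × 864 = 7.258 m/day.
Hydraulic gradient i = (167.05 − 164.91) / 480 = 2.14 / 480 = 0.004458.
Darcy flux q = K · i = 7.258 × 0.004458 = 0.03236 m/day.
Seepage velocity v = q / n_e = 0.03236 / 0.17 = 0.1903 m/day.

0.190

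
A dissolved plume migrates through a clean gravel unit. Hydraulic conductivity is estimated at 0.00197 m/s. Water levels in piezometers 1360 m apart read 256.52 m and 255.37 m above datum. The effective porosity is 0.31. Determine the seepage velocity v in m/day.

Convert K: 0.00197 m/s × 86400 = 170.2 m/day.
Hydraulic gradient i = (256.52 − 255.37) / 1360 = 1.15 / 1360 = 0.0008456.
Darcy flux q = K · i = 170.2 × 0.0008456 = 0.1439 m/day.
Seepage velocity v = q / n_e = 0.1439 / 0.31 = 0.4643 m/day.

0.464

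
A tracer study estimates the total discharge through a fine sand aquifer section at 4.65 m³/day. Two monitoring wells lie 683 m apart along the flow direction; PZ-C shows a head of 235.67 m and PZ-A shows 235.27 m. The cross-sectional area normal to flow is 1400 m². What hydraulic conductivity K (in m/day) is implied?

5.67

Hydraulic gradient i = (235.67 − 235.27) / 683 = 0.4 / 683 = 0.0005857.
From Q = K·A·i, K = Q / (A·i) = 4.65 / (1400 × 0.0005857) = 5.671 m/day.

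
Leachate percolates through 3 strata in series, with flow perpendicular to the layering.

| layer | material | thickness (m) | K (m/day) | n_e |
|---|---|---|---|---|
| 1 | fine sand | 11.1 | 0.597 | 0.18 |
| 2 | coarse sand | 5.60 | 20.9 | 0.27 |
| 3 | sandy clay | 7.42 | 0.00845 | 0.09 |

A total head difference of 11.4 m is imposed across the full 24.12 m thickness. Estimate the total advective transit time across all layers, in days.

329

With flow normal to the layers, continuity requires the same specific discharge q through every layer.
Σ(b_i/K_i) = 11.1/0.597 + 5.60/20.9 + 7.42/0.00845 = 897.0 d.
q = Δh / Σ(b_i/K_i) = 11.4 / 897.0 = 0.01271 m/day.
In each layer the seepage velocity is v_i = q/n_i, so the layer transit time is t_i = b_i·n_i / q:
  layer 1 (fine sand): t_1 = 11.1 × 0.18 / 0.01271 = 157.2 d
  layer 2 (coarse sand): t_2 = 5.60 × 0.27 / 0.01271 = 119.0 d
  layer 3 (sandy clay): t_3 = 7.42 × 0.09 / 0.01271 = 52.54 d
Total t = Σ t_i = 328.7 days.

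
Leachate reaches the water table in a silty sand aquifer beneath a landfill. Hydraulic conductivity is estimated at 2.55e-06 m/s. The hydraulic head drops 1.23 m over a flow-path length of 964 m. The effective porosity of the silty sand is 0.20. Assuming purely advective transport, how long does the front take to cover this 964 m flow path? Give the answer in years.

1880

Convert K: 2.55e-06 m/s × 86400 = 0.2203 m/day.
Hydraulic gradient i = Δh / L = 1.23 / 964 = 0.001276.
Darcy flux q = K · i = 0.2203 × 0.001276 = 0.0002811 m/day.
Seepage velocity v = q / n_e = 0.0002811 / 0.20 = 0.001406 m/day.
Travel time t = L / v = 964 / 0.001406 = 6.858e+05 days = 1878 years.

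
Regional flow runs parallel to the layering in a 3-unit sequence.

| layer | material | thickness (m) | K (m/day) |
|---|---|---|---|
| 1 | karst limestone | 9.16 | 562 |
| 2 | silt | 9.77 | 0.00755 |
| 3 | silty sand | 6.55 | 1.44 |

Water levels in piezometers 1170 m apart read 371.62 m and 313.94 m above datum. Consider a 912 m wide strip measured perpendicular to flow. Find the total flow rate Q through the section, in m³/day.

232000

Flow is parallel to layering, so each bed carries its own Darcy discharge and the transmissivities add.
Σ(K_i·b_i) = 562×9.16 + 0.00755×9.77 + 1.44×6.55 = 5157 m²/day.
Hydraulic gradient i = (371.62 − 313.94) / 1170 = 57.68 / 1170 = 0.04930.
Q = Σ(K_i·b_i) · W · i = 5157 × 912 × 0.04930 = 2.319e+05 m³/day.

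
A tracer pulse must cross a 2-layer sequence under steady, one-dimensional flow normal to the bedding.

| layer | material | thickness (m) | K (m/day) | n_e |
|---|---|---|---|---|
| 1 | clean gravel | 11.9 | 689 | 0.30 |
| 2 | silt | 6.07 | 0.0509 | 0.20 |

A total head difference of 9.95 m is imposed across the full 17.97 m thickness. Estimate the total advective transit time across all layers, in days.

With flow normal to the layers, continuity requires the same specific discharge q through every layer.
Σ(b_i/K_i) = 11.9/689 + 6.07/0.0509 = 119.3 d.
q = Δh / Σ(b_i/K_i) = 9.95 / 119.3 = 0.08342 m/day.
In each layer the seepage velocity is v_i = q/n_i, so the layer transit time is t_i = b_i·n_i / q:
  layer 1 (clean gravel): t_1 = 11.9 × 0.30 / 0.08342 = 42.79 d
  layer 2 (silt): t_2 = 6.07 × 0.20 / 0.08342 = 14.55 d
Total t = Σ t_i = 57.35 days.

57.3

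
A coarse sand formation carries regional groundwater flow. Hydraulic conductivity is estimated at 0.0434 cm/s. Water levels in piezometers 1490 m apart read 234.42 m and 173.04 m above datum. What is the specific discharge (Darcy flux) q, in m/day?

1.54

Convert K: 0.0434 cm/s × 864 = 37.50 m/day.
Hydraulic gradient i = (234.42 − 173.04) / 1490 = 61.38 / 1490 = 0.04119.
Specific discharge q = K · i = 37.50 × 0.04119 = 1.545 m/day.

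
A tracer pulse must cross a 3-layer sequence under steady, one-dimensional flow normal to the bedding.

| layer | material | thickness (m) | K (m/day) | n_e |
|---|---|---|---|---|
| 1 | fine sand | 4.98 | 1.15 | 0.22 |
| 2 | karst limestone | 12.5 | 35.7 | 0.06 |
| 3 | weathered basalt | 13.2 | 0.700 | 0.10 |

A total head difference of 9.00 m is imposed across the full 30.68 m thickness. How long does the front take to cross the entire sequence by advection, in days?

8.28

With flow normal to the layers, continuity requires the same specific discharge q through every layer.
Σ(b_i/K_i) = 4.98/1.15 + 12.5/35.7 + 13.2/0.700 = 23.54 d.
q = Δh / Σ(b_i/K_i) = 9.00 / 23.54 = 0.3824 m/day.
In each layer the seepage velocity is v_i = q/n_i, so the layer transit time is t_i = b_i·n_i / q:
  layer 1 (fine sand): t_1 = 4.98 × 0.22 / 0.3824 = 2.865 d
  layer 2 (karst limestone): t_2 = 12.5 × 0.06 / 0.3824 = 1.961 d
  layer 3 (weathered basalt): t_3 = 13.2 × 0.10 / 0.3824 = 3.452 d
Total t = Σ t_i = 8.279 days.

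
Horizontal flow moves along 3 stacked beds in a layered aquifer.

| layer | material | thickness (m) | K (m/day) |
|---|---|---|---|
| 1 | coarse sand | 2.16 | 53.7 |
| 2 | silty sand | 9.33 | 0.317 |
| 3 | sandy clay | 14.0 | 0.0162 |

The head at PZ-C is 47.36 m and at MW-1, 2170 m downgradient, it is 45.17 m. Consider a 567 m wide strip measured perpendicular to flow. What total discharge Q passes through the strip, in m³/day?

Flow is parallel to layering, so each bed carries its own Darcy discharge and the transmissivities add.
Σ(K_i·b_i) = 53.7×2.16 + 0.317×9.33 + 0.0162×14.0 = 119.2 m²/day.
Hydraulic gradient i = (47.36 − 45.17) / 2170 = 2.19 / 2170 = 0.001009.
Q = Σ(K_i·b_i) · W · i = 119.2 × 567 × 0.001009 = 68.20 m³/day.

68.2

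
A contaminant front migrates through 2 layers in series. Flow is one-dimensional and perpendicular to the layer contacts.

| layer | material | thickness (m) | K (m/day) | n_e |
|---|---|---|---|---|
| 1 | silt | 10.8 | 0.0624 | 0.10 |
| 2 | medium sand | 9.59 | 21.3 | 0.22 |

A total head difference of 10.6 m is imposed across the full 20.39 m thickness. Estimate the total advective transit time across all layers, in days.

With flow normal to the layers, continuity requires the same specific discharge q through every layer.
Σ(b_i/K_i) = 10.8/0.0624 + 9.59/21.3 = 173.5 d.
q = Δh / Σ(b_i/K_i) = 10.6 / 173.5 = 0.06109 m/day.
In each layer the seepage velocity is v_i = q/n_i, so the layer transit time is t_i = b_i·n_i / q:
  layer 1 (silt): t_1 = 10.8 × 0.10 / 0.06109 = 17.68 d
  layer 2 (medium sand): t_2 = 9.59 × 0.22 / 0.06109 = 34.54 d
Total t = Σ t_i = 52.22 days.

52.2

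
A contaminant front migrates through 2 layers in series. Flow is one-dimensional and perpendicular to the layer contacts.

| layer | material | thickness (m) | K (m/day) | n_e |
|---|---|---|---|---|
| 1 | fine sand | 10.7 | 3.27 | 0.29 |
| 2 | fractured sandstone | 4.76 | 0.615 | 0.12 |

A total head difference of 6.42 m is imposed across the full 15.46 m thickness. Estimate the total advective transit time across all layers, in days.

6.30

With flow normal to the layers, continuity requires the same specific discharge q through every layer.
Σ(b_i/K_i) = 10.7/3.27 + 4.76/0.615 = 11.01 d.
q = Δh / Σ(b_i/K_i) = 6.42 / 11.01 = 0.5830 m/day.
In each layer the seepage velocity is v_i = q/n_i, so the layer transit time is t_i = b_i·n_i / q:
  layer 1 (fine sand): t_1 = 10.7 × 0.29 / 0.5830 = 5.322 d
  layer 2 (fractured sandstone): t_2 = 4.76 × 0.12 / 0.5830 = 0.9798 d
Total t = Σ t_i = 6.302 days.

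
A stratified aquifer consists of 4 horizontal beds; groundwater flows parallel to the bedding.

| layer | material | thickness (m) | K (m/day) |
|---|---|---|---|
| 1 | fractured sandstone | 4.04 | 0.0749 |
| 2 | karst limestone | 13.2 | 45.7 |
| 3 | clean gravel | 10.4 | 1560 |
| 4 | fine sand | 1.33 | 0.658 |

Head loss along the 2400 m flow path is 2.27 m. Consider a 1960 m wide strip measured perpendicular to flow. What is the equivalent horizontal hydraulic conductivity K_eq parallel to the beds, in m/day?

Flow is parallel to layering, so each bed carries its own Darcy discharge and the transmissivities add.
Σ(K_i·b_i) = 0.0749×4.04 + 45.7×13.2 + 1560×10.4 + 0.658×1.33 = 16828 m²/day.
Total thickness b = 28.97 m, so K_eq = Σ(K_i·b_i)/b = 580.9 m/day.

581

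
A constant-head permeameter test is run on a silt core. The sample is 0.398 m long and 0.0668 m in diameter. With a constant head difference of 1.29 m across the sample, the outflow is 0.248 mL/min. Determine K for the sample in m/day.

Cross-sectional area A = π·(d/2)² = π × (0.0668/2)² = 0.003505 m².
Convert discharge: 0.248 mL/min = 4.133e-09 m³/s.
Darcy's law rearranged: K = Q·L / (A·Δh) = 4.133e-09 × 0.398 / (0.003505 × 1.29) = 3.639e-07 m/s = 0.03144 m/day.

0.0314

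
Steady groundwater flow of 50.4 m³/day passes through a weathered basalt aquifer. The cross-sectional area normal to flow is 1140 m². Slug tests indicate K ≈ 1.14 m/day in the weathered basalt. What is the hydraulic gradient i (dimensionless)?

From Q = K·A·i, i = Q / (K·A) = 50.4 / (1.140 × 1140) = 0.03878.

0.0388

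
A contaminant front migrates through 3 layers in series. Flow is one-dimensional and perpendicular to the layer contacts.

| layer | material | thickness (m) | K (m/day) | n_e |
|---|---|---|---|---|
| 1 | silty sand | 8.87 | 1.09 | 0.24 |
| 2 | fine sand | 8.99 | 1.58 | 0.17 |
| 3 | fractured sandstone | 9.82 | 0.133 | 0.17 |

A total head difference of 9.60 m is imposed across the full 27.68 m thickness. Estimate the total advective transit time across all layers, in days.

With flow normal to the layers, continuity requires the same specific discharge q through every layer.
Σ(b_i/K_i) = 8.87/1.09 + 8.99/1.58 + 9.82/0.133 = 87.66 d.
q = Δh / Σ(b_i/K_i) = 9.60 / 87.66 = 0.1095 m/day.
In each layer the seepage velocity is v_i = q/n_i, so the layer transit time is t_i = b_i·n_i / q:
  layer 1 (silty sand): t_1 = 8.87 × 0.24 / 0.1095 = 19.44 d
  layer 2 (fine sand): t_2 = 8.99 × 0.17 / 0.1095 = 13.96 d
  layer 3 (fractured sandstone): t_3 = 9.82 × 0.17 / 0.1095 = 15.24 d
Total t = Σ t_i = 48.64 days.

48.6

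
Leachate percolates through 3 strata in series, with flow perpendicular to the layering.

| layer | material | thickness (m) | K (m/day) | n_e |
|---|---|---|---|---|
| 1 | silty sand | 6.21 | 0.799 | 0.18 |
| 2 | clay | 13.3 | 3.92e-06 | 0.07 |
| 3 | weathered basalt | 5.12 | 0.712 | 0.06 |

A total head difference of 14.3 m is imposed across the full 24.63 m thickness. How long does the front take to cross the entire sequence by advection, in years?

1530

With flow normal to the layers, continuity requires the same specific discharge q through every layer.
Σ(b_i/K_i) = 6.21/0.799 + 13.3/3.92e-06 + 5.12/0.712 = 3.393e+06 d.
q = Δh / Σ(b_i/K_i) = 14.3 / 3.393e+06 = 4.215e-06 m/day.
In each layer the seepage velocity is v_i = q/n_i, so the layer transit time is t_i = b_i·n_i / q:
  layer 1 (silty sand): t_1 = 6.21 × 0.18 / 4.215e-06 = 2.652e+05 d
  layer 2 (clay): t_2 = 13.3 × 0.07 / 4.215e-06 = 2.209e+05 d
  layer 3 (weathered basalt): t_3 = 5.12 × 0.06 / 4.215e-06 = 72887 d
Total t = Σ t_i = 5.590e+05 days = 1530 years.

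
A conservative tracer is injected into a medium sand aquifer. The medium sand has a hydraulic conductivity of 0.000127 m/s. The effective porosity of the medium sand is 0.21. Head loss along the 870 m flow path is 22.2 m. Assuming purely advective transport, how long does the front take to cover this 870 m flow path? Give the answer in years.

1.79

Convert K: 0.000127 m/s × 86400 = 10.97 m/day.
Hydraulic gradient i = Δh / L = 22.2 / 870 = 0.02552.
Darcy flux q = K · i = 10.97 × 0.02552 = 0.2800 m/day.
Seepage velocity v = q / n_e = 0.2800 / 0.21 = 1.333 m/day.
Travel time t = L / v = 870 / 1.333 = 652.5 days = 1.786 years.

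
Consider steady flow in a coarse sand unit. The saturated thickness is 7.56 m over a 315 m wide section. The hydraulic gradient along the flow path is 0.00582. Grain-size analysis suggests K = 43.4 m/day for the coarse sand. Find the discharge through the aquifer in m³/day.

Cross-sectional area A = 315 × 7.56 = 2381 m².
Hydraulic gradient i = 0.00582.
Darcy's law: Q = K · A · i = 43.40 × 2381 × 0.005820 = 601.5 m³/day.

602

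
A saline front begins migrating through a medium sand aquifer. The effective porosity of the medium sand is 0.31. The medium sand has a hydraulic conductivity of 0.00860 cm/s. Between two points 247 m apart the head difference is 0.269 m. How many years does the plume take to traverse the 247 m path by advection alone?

Convert K: 0.00860 cm/s × 864 = 7.430 m/day.
Hydraulic gradient i = Δh / L = 0.269 / 247 = 0.001089.
Darcy flux q = K · i = 7.430 × 0.001089 = 0.008092 m/day.
Seepage velocity v = q / n_e = 0.008092 / 0.31 = 0.02610 m/day.
Travel time t = L / v = 247 / 0.02610 = 9462 days = 25.91 years.

25.9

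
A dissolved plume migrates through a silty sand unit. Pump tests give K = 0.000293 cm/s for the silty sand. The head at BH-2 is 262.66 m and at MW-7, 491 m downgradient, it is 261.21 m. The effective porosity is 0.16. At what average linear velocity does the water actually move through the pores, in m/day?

0.00467

Convert K: 0.000293 cm/s × 864 = 0.2532 m/day.
Hydraulic gradient i = (262.66 − 261.21) / 491 = 1.45 / 491 = 0.002953.
Darcy flux q = K · i = 0.2532 × 0.002953 = 0.0007476 m/day.
Seepage velocity v = q / n_e = 0.0007476 / 0.16 = 0.004672 m/day.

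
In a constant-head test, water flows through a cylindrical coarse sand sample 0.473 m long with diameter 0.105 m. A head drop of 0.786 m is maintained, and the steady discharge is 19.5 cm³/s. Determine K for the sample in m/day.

117

Cross-sectional area A = π·(d/2)² = π × (0.105/2)² = 0.008659 m².
Convert discharge: 19.5 cm³/s = 1.950e-05 m³/s.
Darcy's law rearranged: K = Q·L / (A·Δh) = 1.950e-05 × 0.473 / (0.008659 × 0.786) = 0.001355 m/s = 117.1 m/day.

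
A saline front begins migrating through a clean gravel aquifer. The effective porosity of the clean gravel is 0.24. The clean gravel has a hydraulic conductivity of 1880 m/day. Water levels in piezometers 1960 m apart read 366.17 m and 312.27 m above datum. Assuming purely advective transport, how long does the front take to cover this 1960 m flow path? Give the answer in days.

Hydraulic gradient i = (366.17 − 312.27) / 1960 = 53.9 / 1960 = 0.02750.
Darcy flux q = K · i = 1880 × 0.02750 = 51.70 m/day.
Seepage velocity v = q / n_e = 51.70 / 0.24 = 215.4 m/day.
Travel time t = L / v = 1960 / 215.4 = 9.099 days.

9.10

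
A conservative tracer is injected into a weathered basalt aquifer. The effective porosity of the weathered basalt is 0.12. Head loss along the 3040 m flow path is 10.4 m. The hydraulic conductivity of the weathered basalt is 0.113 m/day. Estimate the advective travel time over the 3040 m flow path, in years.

2580

Hydraulic gradient i = Δh / L = 10.4 / 3040 = 0.003421.
Darcy flux q = K · i = 0.1130 × 0.003421 = 0.0003866 m/day.
Seepage velocity v = q / n_e = 0.0003866 / 0.12 = 0.003221 m/day.
Travel time t = L / v = 3040 / 0.003221 = 9.437e+05 days = 2584 years.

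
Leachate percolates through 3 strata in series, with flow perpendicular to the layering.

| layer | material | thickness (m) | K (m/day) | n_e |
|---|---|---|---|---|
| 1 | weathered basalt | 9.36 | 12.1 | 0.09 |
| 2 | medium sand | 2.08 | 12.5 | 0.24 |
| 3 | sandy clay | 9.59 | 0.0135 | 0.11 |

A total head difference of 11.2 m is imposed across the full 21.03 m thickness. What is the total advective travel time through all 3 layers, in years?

With flow normal to the layers, continuity requires the same specific discharge q through every layer.
Σ(b_i/K_i) = 9.36/12.1 + 2.08/12.5 + 9.59/0.0135 = 711.3 d.
q = Δh / Σ(b_i/K_i) = 11.2 / 711.3 = 0.01575 m/day.
In each layer the seepage velocity is v_i = q/n_i, so the layer transit time is t_i = b_i·n_i / q:
  layer 1 (weathered basalt): t_1 = 9.36 × 0.09 / 0.01575 = 53.50 d
  layer 2 (medium sand): t_2 = 2.08 × 0.24 / 0.01575 = 31.70 d
  layer 3 (sandy clay): t_3 = 9.59 × 0.11 / 0.01575 = 67.00 d
Total t = Σ t_i = 152.2 days = 0.4167 years.

0.417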